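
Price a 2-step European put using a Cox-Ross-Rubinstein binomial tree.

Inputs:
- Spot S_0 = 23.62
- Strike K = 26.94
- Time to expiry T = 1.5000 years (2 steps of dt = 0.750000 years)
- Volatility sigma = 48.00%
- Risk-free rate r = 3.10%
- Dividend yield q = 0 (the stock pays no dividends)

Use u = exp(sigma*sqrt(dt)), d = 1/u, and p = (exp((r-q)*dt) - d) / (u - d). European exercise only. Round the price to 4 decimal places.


dt = T/N = 0.750000
u = exp(sigma*sqrt(dt)) = 1.515419; d = 1/u = 0.659883
p = (exp((r-q)*dt) - d) / (u - d) = 0.425042
Discount per step: exp(-r*dt) = 0.977018
Stock lattice S(k, i) with i counting down-moves:
  k=0: S(0,0) = 23.6200
  k=1: S(1,0) = 35.7942; S(1,1) = 15.5864
  k=2: S(2,0) = 54.2432; S(2,1) = 23.6200; S(2,2) = 10.2852
Terminal payoffs V(N, i) = max(K - S_T, 0):
  V(2,0) = 0.000000; V(2,1) = 3.320000; V(2,2) = 16.654764
Backward induction: V(k, i) = exp(-r*dt) * [p * V(k+1, i) + (1-p) * V(k+1, i+1)].
  V(1,0) = exp(-r*dt) * [p*0.000000 + (1-p)*3.320000] = 1.864990
  V(1,1) = exp(-r*dt) * [p*3.320000 + (1-p)*16.654764] = 10.734425
  V(0,0) = exp(-r*dt) * [p*1.864990 + (1-p)*10.734425] = 6.804482

Answer: Price = V(0,0) = 6.8045


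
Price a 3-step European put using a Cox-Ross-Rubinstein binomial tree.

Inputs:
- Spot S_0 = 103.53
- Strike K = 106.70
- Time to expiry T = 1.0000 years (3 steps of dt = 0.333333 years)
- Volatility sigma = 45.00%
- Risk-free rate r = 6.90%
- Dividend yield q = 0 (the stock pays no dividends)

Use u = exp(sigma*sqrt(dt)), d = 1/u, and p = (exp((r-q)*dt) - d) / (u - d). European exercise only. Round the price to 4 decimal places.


dt = T/N = 0.333333
u = exp(sigma*sqrt(dt)) = 1.296681; d = 1/u = 0.771200
p = (exp((r-q)*dt) - d) / (u - d) = 0.479688
Discount per step: exp(-r*dt) = 0.977262
Stock lattice S(k, i) with i counting down-moves:
  k=0: S(0,0) = 103.5300
  k=1: S(1,0) = 134.2453; S(1,1) = 79.8423
  k=2: S(2,0) = 174.0733; S(2,1) = 103.5300; S(2,2) = 61.5744
  k=3: S(3,0) = 225.7175; S(3,1) = 134.2453; S(3,2) = 79.8423; S(3,3) = 47.4862
Terminal payoffs V(N, i) = max(K - S_T, 0):
  V(3,0) = 0.000000; V(3,1) = 0.000000; V(3,2) = 26.857671; V(3,3) = 59.213828
Backward induction: V(k, i) = exp(-r*dt) * [p * V(k+1, i) + (1-p) * V(k+1, i+1)].
  V(2,0) = exp(-r*dt) * [p*0.000000 + (1-p)*0.000000] = 0.000000
  V(2,1) = exp(-r*dt) * [p*0.000000 + (1-p)*26.857671] = 13.656634
  V(2,2) = exp(-r*dt) * [p*26.857671 + (1-p)*59.213828] = 42.699508
  V(1,0) = exp(-r*dt) * [p*0.000000 + (1-p)*13.656634] = 6.944149
  V(1,1) = exp(-r*dt) * [p*13.656634 + (1-p)*42.699508] = 28.113887
  V(0,0) = exp(-r*dt) * [p*6.944149 + (1-p)*28.113887] = 17.550681

Answer: Price = V(0,0) = 17.5507


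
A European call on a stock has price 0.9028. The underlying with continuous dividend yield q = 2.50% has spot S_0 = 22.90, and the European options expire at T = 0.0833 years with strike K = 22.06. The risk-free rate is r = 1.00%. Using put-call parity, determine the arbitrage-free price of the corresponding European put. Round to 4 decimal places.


Put-call parity: C - P = S_0 * exp(-qT) - K * exp(-rT).
S_0 * exp(-qT) = 22.9000 * 0.99791967 = 22.85236037
K * exp(-rT) = 22.0600 * 0.99916735 = 22.04163167
P = C - S*exp(-qT) + K*exp(-rT)
P = 0.9028 - 22.85236037 + 22.04163167 = 0.0921

Answer: Put price = 0.0921


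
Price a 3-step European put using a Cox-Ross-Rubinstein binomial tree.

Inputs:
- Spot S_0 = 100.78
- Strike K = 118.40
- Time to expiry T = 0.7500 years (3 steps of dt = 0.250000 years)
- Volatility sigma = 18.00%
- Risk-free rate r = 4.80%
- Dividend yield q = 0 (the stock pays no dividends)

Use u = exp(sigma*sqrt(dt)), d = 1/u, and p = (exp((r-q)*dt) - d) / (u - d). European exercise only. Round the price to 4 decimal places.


Answer: Price = V(0,0) = 15.5540

Derivation:
dt = T/N = 0.250000
u = exp(sigma*sqrt(dt)) = 1.094174; d = 1/u = 0.913931
p = (exp((r-q)*dt) - d) / (u - d) = 0.544493
Discount per step: exp(-r*dt) = 0.988072
Stock lattice S(k, i) with i counting down-moves:
  k=0: S(0,0) = 100.7800
  k=1: S(1,0) = 110.2709; S(1,1) = 92.1060
  k=2: S(2,0) = 120.6556; S(2,1) = 100.7800; S(2,2) = 84.1785
  k=3: S(3,0) = 132.0182; S(3,1) = 110.2709; S(3,2) = 92.1060; S(3,3) = 76.9334
Terminal payoffs V(N, i) = max(K - S_T, 0):
  V(3,0) = 0.000000; V(3,1) = 8.129116; V(3,2) = 26.294015; V(3,3) = 41.466615
Backward induction: V(k, i) = exp(-r*dt) * [p * V(k+1, i) + (1-p) * V(k+1, i+1)].
  V(2,0) = exp(-r*dt) * [p*0.000000 + (1-p)*8.129116] = 3.658700
  V(2,1) = exp(-r*dt) * [p*8.129116 + (1-p)*26.294015] = 16.207691
  V(2,2) = exp(-r*dt) * [p*26.294015 + (1-p)*41.466615] = 32.809159
  V(1,0) = exp(-r*dt) * [p*3.658700 + (1-p)*16.207691] = 9.263027
  V(1,1) = exp(-r*dt) * [p*16.207691 + (1-p)*32.809159] = 23.486243
  V(0,0) = exp(-r*dt) * [p*9.263027 + (1-p)*23.486243] = 15.554029


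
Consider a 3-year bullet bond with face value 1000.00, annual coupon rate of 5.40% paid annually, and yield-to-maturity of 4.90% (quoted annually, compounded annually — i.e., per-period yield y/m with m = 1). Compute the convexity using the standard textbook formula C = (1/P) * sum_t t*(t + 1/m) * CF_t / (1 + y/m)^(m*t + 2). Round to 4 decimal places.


Coupon per period c = face * coupon_rate / m = 54.000000
Periods per year m = 1; per-period yield y/m = 0.049000
Number of cashflows N = 3
Cashflows (t years, CF_t, discount factor 1/(1+y/m)^(m*t), PV):
  t = 1.0000: CF_t = 54.000000, DF = 0.953289, PV = 51.477598
  t = 2.0000: CF_t = 54.000000, DF = 0.908760, PV = 49.073020
  t = 3.0000: CF_t = 1054.000000, DF = 0.866310, PV = 913.091177
Price P = sum_t PV_t = 1013.641794
Convexity numerator sum_t t*(t + 1/m) * CF_t / (1+y/m)^(m*t + 2):
  t = 1.0000: term = 93.561525
  t = 2.0000: term = 267.573474
  t = 3.0000: term = 9957.364746
Convexity = (1/P) * sum = 10318.499745 / 1013.641794 = 10.179631

Answer: Convexity = 10.1796


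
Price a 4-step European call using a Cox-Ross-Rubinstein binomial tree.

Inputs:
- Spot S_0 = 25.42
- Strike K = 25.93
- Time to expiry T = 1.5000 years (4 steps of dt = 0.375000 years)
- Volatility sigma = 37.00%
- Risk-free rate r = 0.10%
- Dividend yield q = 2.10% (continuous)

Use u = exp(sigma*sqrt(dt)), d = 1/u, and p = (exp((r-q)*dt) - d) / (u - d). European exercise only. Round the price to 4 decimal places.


Answer: Price = V(0,0) = 3.7395

Derivation:
dt = T/N = 0.375000
u = exp(sigma*sqrt(dt)) = 1.254300; d = 1/u = 0.797257
p = (exp((r-q)*dt) - d) / (u - d) = 0.427248
Discount per step: exp(-r*dt) = 0.999625
Stock lattice S(k, i) with i counting down-moves:
  k=0: S(0,0) = 25.4200
  k=1: S(1,0) = 31.8843; S(1,1) = 20.2663
  k=2: S(2,0) = 39.9925; S(2,1) = 25.4200; S(2,2) = 16.1574
  k=3: S(3,0) = 50.1626; S(3,1) = 31.8843; S(3,2) = 20.2663; S(3,3) = 12.8816
  k=4: S(4,0) = 62.9190; S(4,1) = 39.9925; S(4,2) = 25.4200; S(4,3) = 16.1574; S(4,4) = 10.2700
Terminal payoffs V(N, i) = max(S_T - K, 0):
  V(4,0) = 36.988955; V(4,1) = 14.062497; V(4,2) = 0.000000; V(4,3) = 0.000000; V(4,4) = 0.000000
Backward induction: V(k, i) = exp(-r*dt) * [p * V(k+1, i) + (1-p) * V(k+1, i+1)].
  V(3,0) = exp(-r*dt) * [p*36.988955 + (1-p)*14.062497] = 23.848840
  V(3,1) = exp(-r*dt) * [p*14.062497 + (1-p)*0.000000] = 6.005924
  V(3,2) = exp(-r*dt) * [p*0.000000 + (1-p)*0.000000] = 0.000000
  V(3,3) = exp(-r*dt) * [p*0.000000 + (1-p)*0.000000] = 0.000000
  V(2,0) = exp(-r*dt) * [p*23.848840 + (1-p)*6.005924] = 13.624167
  V(2,1) = exp(-r*dt) * [p*6.005924 + (1-p)*0.000000] = 2.565058
  V(2,2) = exp(-r*dt) * [p*0.000000 + (1-p)*0.000000] = 0.000000
  V(1,0) = exp(-r*dt) * [p*13.624167 + (1-p)*2.565058] = 7.287309
  V(1,1) = exp(-r*dt) * [p*2.565058 + (1-p)*0.000000] = 1.095505
  V(0,0) = exp(-r*dt) * [p*7.287309 + (1-p)*1.095505] = 3.739540


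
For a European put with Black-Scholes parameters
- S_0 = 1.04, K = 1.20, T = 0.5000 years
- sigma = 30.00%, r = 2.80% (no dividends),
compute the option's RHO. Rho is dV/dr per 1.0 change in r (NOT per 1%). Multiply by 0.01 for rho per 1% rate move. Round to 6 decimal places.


d1 = -0.5025211961; d2 = -0.7146532305
phi(d1) = 0.3516206760; exp(-qT) = 1.0000000000; exp(-rT) = 0.9860975443
N(-d2) = 0.7625883280
Rho = -K*T*exp(-rT)*N(-d2) = -1.2000 * 0.5000 * 0.9860975443 * 0.7625883280 = -0.451192

Answer: Rho = -0.451192


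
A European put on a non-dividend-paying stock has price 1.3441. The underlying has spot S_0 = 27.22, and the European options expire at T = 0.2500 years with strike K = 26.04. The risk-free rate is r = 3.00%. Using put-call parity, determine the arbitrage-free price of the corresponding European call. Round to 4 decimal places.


Put-call parity: C - P = S_0 * exp(-qT) - K * exp(-rT).
S_0 * exp(-qT) = 27.2200 * 1.00000000 = 27.22000000
K * exp(-rT) = 26.0400 * 0.99252805 = 25.84543055
C = P + S*exp(-qT) - K*exp(-rT)
C = 1.3441 + 27.22000000 - 25.84543055 = 2.7187

Answer: Call price = 2.7187


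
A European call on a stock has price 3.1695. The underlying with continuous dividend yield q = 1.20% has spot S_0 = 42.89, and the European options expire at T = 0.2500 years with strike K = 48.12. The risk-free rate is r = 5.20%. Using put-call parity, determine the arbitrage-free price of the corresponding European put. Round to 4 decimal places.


Answer: Put price = 7.9065

Derivation:
Put-call parity: C - P = S_0 * exp(-qT) - K * exp(-rT).
S_0 * exp(-qT) = 42.8900 * 0.99700450 = 42.76152281
K * exp(-rT) = 48.1200 * 0.98708414 = 47.49848858
P = C - S*exp(-qT) + K*exp(-rT)
P = 3.1695 - 42.76152281 + 47.49848858 = 7.9065


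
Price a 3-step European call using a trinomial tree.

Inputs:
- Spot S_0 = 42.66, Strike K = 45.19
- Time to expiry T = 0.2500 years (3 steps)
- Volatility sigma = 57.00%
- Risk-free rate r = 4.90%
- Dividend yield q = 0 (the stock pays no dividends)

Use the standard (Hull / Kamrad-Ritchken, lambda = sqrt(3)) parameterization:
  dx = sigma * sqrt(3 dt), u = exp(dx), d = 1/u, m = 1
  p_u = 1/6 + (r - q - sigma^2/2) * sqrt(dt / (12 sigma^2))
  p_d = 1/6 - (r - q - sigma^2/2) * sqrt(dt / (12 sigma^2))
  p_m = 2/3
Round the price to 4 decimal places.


dt = T/N = 0.083333; dx = sigma*sqrt(3*dt) = 0.285000
u = exp(dx) = 1.329762; d = 1/u = 0.752014
p_u = 0.150080, p_m = 0.666667, p_d = 0.183253
Discount per step: exp(-r*dt) = 0.995925
Stock lattice S(k, j) with j the centered position index:
  k=0: S(0,+0) = 42.6600
  k=1: S(1,-1) = 32.0809; S(1,+0) = 42.6600; S(1,+1) = 56.7276
  k=2: S(2,-2) = 24.1253; S(2,-1) = 32.0809; S(2,+0) = 42.6600; S(2,+1) = 56.7276; S(2,+2) = 75.4343
  k=3: S(3,-3) = 18.1426; S(3,-2) = 24.1253; S(3,-1) = 32.0809; S(3,+0) = 42.6600; S(3,+1) = 56.7276; S(3,+2) = 75.4343; S(3,+3) = 100.3096
Terminal payoffs V(N, j) = max(S_T - K, 0):
  V(3,-3) = 0.000000; V(3,-2) = 0.000000; V(3,-1) = 0.000000; V(3,+0) = 0.000000; V(3,+1) = 11.537648; V(3,+2) = 30.244272; V(3,+3) = 55.119631
Backward induction: V(k, j) = exp(-r*dt) * [p_u * V(k+1, j+1) + p_m * V(k+1, j) + p_d * V(k+1, j-1)]
  V(2,-2) = exp(-r*dt) * [p_u*0.000000 + p_m*0.000000 + p_d*0.000000] = 0.000000
  V(2,-1) = exp(-r*dt) * [p_u*0.000000 + p_m*0.000000 + p_d*0.000000] = 0.000000
  V(2,+0) = exp(-r*dt) * [p_u*11.537648 + p_m*0.000000 + p_d*0.000000] = 1.724519
  V(2,+1) = exp(-r*dt) * [p_u*30.244272 + p_m*11.537648 + p_d*0.000000] = 12.180997
  V(2,+2) = exp(-r*dt) * [p_u*55.119631 + p_m*30.244272 + p_d*11.537648] = 30.425043
  V(1,-1) = exp(-r*dt) * [p_u*1.724519 + p_m*0.000000 + p_d*0.000000] = 0.257762
  V(1,+0) = exp(-r*dt) * [p_u*12.180997 + p_m*1.724519 + p_d*0.000000] = 2.965674
  V(1,+1) = exp(-r*dt) * [p_u*30.425043 + p_m*12.180997 + p_d*1.724519] = 12.949904
  V(0,+0) = exp(-r*dt) * [p_u*12.949904 + p_m*2.965674 + p_d*0.257762] = 3.951709

Answer: Price = V(0,0) = 3.9517


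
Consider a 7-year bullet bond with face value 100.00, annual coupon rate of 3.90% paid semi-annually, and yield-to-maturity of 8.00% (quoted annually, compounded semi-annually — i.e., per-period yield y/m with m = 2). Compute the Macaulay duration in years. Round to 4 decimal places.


Coupon per period c = face * coupon_rate / m = 1.950000
Periods per year m = 2; per-period yield y/m = 0.040000
Number of cashflows N = 14
Cashflows (t years, CF_t, discount factor 1/(1+y/m)^(m*t), PV):
  t = 0.5000: CF_t = 1.950000, DF = 0.961538, PV = 1.875000
  t = 1.0000: CF_t = 1.950000, DF = 0.924556, PV = 1.802885
  t = 1.5000: CF_t = 1.950000, DF = 0.888996, PV = 1.733543
  t = 2.0000: CF_t = 1.950000, DF = 0.854804, PV = 1.666868
  t = 2.5000: CF_t = 1.950000, DF = 0.821927, PV = 1.602758
  t = 3.0000: CF_t = 1.950000, DF = 0.790315, PV = 1.541113
  t = 3.5000: CF_t = 1.950000, DF = 0.759918, PV = 1.481840
  t = 4.0000: CF_t = 1.950000, DF = 0.730690, PV = 1.424846
  t = 4.5000: CF_t = 1.950000, DF = 0.702587, PV = 1.370044
  t = 5.0000: CF_t = 1.950000, DF = 0.675564, PV = 1.317350
  t = 5.5000: CF_t = 1.950000, DF = 0.649581, PV = 1.266683
  t = 6.0000: CF_t = 1.950000, DF = 0.624597, PV = 1.217964
  t = 6.5000: CF_t = 1.950000, DF = 0.600574, PV = 1.171119
  t = 7.0000: CF_t = 101.950000, DF = 0.577475, PV = 58.873585
Price P = sum_t PV_t = 78.345598
Macaulay numerator sum_t t * PV_t:
  t * PV_t at t = 0.5000: 0.937500
  t * PV_t at t = 1.0000: 1.802885
  t * PV_t at t = 1.5000: 2.600314
  t * PV_t at t = 2.0000: 3.333736
  t * PV_t at t = 2.5000: 4.006895
  t * PV_t at t = 3.0000: 4.623340
  t * PV_t at t = 3.5000: 5.186439
  t * PV_t at t = 4.0000: 5.699384
  t * PV_t at t = 4.5000: 6.165199
  t * PV_t at t = 5.0000: 6.586751
  t * PV_t at t = 5.5000: 6.966755
  t * PV_t at t = 6.0000: 7.307785
  t * PV_t at t = 6.5000: 7.612277
  t * PV_t at t = 7.0000: 412.115093
Macaulay duration D = (sum_t t * PV_t) / P = 474.944352 / 78.345598 = 6.062170

Answer: Macaulay duration = 6.0622 years


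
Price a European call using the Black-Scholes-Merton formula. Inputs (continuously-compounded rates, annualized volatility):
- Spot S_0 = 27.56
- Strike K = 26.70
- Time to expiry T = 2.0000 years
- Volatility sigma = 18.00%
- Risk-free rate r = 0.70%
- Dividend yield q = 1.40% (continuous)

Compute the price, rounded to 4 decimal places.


Answer: Price = 2.9320

Derivation:
d1 = (ln(S/K) + (r - q + 0.5*sigma^2) * T) / (sigma * sqrt(T)) = 0.19681878
d2 = d1 - sigma * sqrt(T) = -0.05773967
exp(-rT) = 0.98609754; exp(-qT) = 0.97238837
C = S_0 * exp(-qT) * N(d1) - K * exp(-rT) * N(d2)
N(d1) = 0.57801532; N(d2) = 0.47697800
C = 27.5600 * 0.97238837 * 0.57801532 - 26.7000 * 0.98609754 * 0.47697800 = 2.9320


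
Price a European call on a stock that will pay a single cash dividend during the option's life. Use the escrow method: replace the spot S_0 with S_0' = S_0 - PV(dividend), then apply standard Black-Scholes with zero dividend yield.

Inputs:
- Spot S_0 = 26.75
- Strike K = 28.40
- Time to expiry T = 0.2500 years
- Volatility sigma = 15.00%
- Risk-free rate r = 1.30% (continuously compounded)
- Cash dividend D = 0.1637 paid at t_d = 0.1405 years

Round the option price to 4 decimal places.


PV(D) = D * exp(-r * t_d) = 0.1637 * 0.99817517 = 0.16340127
S_0' = S_0 - PV(D) = 26.7500 - 0.16340127 = 26.58659873
d1 = (ln(S_0'/K) + (r + sigma^2/2)*T) / (sigma*sqrt(T)) = -0.79892485
d2 = d1 - sigma*sqrt(T) = -0.87392485
exp(-rT) = 0.99675528
N(d1) = 0.21216699; N(d2) = 0.19107959
C = S_0' * N(d1) - K * exp(-rT) * N(d2) = 26.58659873 * 0.21216699 - 28.4000 * 0.99675528 * 0.19107959 = 0.2317

Answer: Price = 0.2317


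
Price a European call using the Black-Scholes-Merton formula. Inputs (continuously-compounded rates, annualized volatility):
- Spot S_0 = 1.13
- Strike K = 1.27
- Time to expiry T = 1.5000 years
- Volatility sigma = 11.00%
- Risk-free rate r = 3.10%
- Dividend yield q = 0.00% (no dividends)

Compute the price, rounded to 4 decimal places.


d1 = (ln(S/K) + (r - q + 0.5*sigma^2) * T) / (sigma * sqrt(T)) = -0.45444914
d2 = d1 - sigma * sqrt(T) = -0.58917107
exp(-rT) = 0.95456456; exp(-qT) = 1.00000000
C = S_0 * exp(-qT) * N(d1) - K * exp(-rT) * N(d2)
N(d1) = 0.32475280; N(d2) = 0.27787326
C = 1.1300 * 1.00000000 * 0.32475280 - 1.2700 * 0.95456456 * 0.27787326 = 0.0301

Answer: Price = 0.0301


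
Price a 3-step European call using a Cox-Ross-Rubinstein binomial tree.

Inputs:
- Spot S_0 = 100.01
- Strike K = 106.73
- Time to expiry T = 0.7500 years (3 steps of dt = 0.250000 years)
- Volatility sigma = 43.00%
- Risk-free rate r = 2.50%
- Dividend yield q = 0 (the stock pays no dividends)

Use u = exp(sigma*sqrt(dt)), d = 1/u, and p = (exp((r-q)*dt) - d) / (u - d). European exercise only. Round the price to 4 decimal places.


Answer: Price = V(0,0) = 13.8850

Derivation:
dt = T/N = 0.250000
u = exp(sigma*sqrt(dt)) = 1.239862; d = 1/u = 0.806541
p = (exp((r-q)*dt) - d) / (u - d) = 0.460925
Discount per step: exp(-r*dt) = 0.993769
Stock lattice S(k, i) with i counting down-moves:
  k=0: S(0,0) = 100.0100
  k=1: S(1,0) = 123.9986; S(1,1) = 80.6622
  k=2: S(2,0) = 153.7411; S(2,1) = 100.0100; S(2,2) = 65.0574
  k=3: S(3,0) = 190.6178; S(3,1) = 123.9986; S(3,2) = 80.6622; S(3,3) = 52.4715
Terminal payoffs V(N, i) = max(S_T - K, 0):
  V(3,0) = 83.887763; V(3,1) = 17.268588; V(3,2) = 0.000000; V(3,3) = 0.000000
Backward induction: V(k, i) = exp(-r*dt) * [p * V(k+1, i) + (1-p) * V(k+1, i+1)].
  V(2,0) = exp(-r*dt) * [p*83.887763 + (1-p)*17.268588] = 47.676107
  V(2,1) = exp(-r*dt) * [p*17.268588 + (1-p)*0.000000] = 7.909928
  V(2,2) = exp(-r*dt) * [p*0.000000 + (1-p)*0.000000] = 0.000000
  V(1,0) = exp(-r*dt) * [p*47.676107 + (1-p)*7.909928] = 26.075662
  V(1,1) = exp(-r*dt) * [p*7.909928 + (1-p)*0.000000] = 3.623166
  V(0,0) = exp(-r*dt) * [p*26.075662 + (1-p)*3.623166] = 13.885024


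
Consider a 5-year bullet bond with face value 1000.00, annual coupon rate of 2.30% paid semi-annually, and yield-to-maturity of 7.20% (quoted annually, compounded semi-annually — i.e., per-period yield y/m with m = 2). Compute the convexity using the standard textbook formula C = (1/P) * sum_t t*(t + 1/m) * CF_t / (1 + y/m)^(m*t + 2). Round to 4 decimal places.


Coupon per period c = face * coupon_rate / m = 11.500000
Periods per year m = 2; per-period yield y/m = 0.036000
Number of cashflows N = 10
Cashflows (t years, CF_t, discount factor 1/(1+y/m)^(m*t), PV):
  t = 0.5000: CF_t = 11.500000, DF = 0.965251, PV = 11.100386
  t = 1.0000: CF_t = 11.500000, DF = 0.931709, PV = 10.714658
  t = 1.5000: CF_t = 11.500000, DF = 0.899333, PV = 10.342334
  t = 2.0000: CF_t = 11.500000, DF = 0.868082, PV = 9.982948
  t = 2.5000: CF_t = 11.500000, DF = 0.837917, PV = 9.636050
  t = 3.0000: CF_t = 11.500000, DF = 0.808801, PV = 9.301207
  t = 3.5000: CF_t = 11.500000, DF = 0.780696, PV = 8.977999
  t = 4.0000: CF_t = 11.500000, DF = 0.753567, PV = 8.666022
  t = 4.5000: CF_t = 11.500000, DF = 0.727381, PV = 8.364886
  t = 5.0000: CF_t = 1011.500000, DF = 0.702106, PV = 710.179829
Price P = sum_t PV_t = 797.266321
Convexity numerator sum_t t*(t + 1/m) * CF_t / (1+y/m)^(m*t + 2):
  t = 0.5000: term = 5.171167
  t = 1.0000: term = 14.974422
  t = 1.5000: term = 28.908151
  t = 2.0000: term = 46.506035
  t = 2.5000: term = 67.334992
  t = 3.0000: term = 90.993233
  t = 3.5000: term = 117.108408
  t = 4.0000: term = 145.335862
  t = 4.5000: term = 175.356977
  t = 5.0000: term = 18196.234121
Convexity = (1/P) * sum = 18887.923369 / 797.266321 = 23.690858

Answer: Convexity = 23.6909


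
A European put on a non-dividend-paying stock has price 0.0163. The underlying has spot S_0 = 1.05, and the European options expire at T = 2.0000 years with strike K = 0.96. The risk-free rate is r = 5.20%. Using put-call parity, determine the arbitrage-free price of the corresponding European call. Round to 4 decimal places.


Answer: Call price = 0.2011

Derivation:
Put-call parity: C - P = S_0 * exp(-qT) - K * exp(-rT).
S_0 * exp(-qT) = 1.0500 * 1.00000000 = 1.05000000
K * exp(-rT) = 0.9600 * 0.90122530 = 0.86517629
C = P + S*exp(-qT) - K*exp(-rT)
C = 0.0163 + 1.05000000 - 0.86517629 = 0.2011


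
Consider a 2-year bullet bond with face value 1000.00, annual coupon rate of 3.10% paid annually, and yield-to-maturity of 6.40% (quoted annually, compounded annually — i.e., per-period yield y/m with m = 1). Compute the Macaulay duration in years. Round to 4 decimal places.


Coupon per period c = face * coupon_rate / m = 31.000000
Periods per year m = 1; per-period yield y/m = 0.064000
Number of cashflows N = 2
Cashflows (t years, CF_t, discount factor 1/(1+y/m)^(m*t), PV):
  t = 1.0000: CF_t = 31.000000, DF = 0.939850, PV = 29.135338
  t = 2.0000: CF_t = 1031.000000, DF = 0.883317, PV = 910.700153
Price P = sum_t PV_t = 939.835491
Macaulay numerator sum_t t * PV_t:
  t * PV_t at t = 1.0000: 29.135338
  t * PV_t at t = 2.0000: 1821.400305
Macaulay duration D = (sum_t t * PV_t) / P = 1850.535644 / 939.835491 = 1.969000

Answer: Macaulay duration = 1.9690 years


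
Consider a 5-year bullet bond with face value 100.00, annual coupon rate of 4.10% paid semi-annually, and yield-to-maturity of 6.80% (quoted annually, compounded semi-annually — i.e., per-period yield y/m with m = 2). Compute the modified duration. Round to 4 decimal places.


Coupon per period c = face * coupon_rate / m = 2.050000
Periods per year m = 2; per-period yield y/m = 0.034000
Number of cashflows N = 10
Cashflows (t years, CF_t, discount factor 1/(1+y/m)^(m*t), PV):
  t = 0.5000: CF_t = 2.050000, DF = 0.967118, PV = 1.982592
  t = 1.0000: CF_t = 2.050000, DF = 0.935317, PV = 1.917400
  t = 1.5000: CF_t = 2.050000, DF = 0.904562, PV = 1.854352
  t = 2.0000: CF_t = 2.050000, DF = 0.874818, PV = 1.793377
  t = 2.5000: CF_t = 2.050000, DF = 0.846052, PV = 1.734408
  t = 3.0000: CF_t = 2.050000, DF = 0.818233, PV = 1.677377
  t = 3.5000: CF_t = 2.050000, DF = 0.791327, PV = 1.622221
  t = 4.0000: CF_t = 2.050000, DF = 0.765307, PV = 1.568879
  t = 4.5000: CF_t = 2.050000, DF = 0.740142, PV = 1.517291
  t = 5.0000: CF_t = 102.050000, DF = 0.715805, PV = 73.047881
Price P = sum_t PV_t = 88.715779
First compute Macaulay numerator sum_t t * PV_t:
  t * PV_t at t = 0.5000: 0.991296
  t * PV_t at t = 1.0000: 1.917400
  t * PV_t at t = 1.5000: 2.781528
  t * PV_t at t = 2.0000: 3.586755
  t * PV_t at t = 2.5000: 4.336019
  t * PV_t at t = 3.0000: 5.032130
  t * PV_t at t = 3.5000: 5.677774
  t * PV_t at t = 4.0000: 6.275517
  t * PV_t at t = 4.5000: 6.827812
  t * PV_t at t = 5.0000: 365.239404
Macaulay duration D = 402.665637 / 88.715779 = 4.538828
Modified duration = D / (1 + y/m) = 4.538828 / (1 + 0.034000) = 4.389582

Answer: Modified duration = 4.3896


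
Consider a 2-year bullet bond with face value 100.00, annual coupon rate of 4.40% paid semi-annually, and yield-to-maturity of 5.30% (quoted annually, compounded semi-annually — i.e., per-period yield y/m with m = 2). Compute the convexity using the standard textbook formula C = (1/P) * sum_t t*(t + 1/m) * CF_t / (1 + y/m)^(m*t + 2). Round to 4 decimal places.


Coupon per period c = face * coupon_rate / m = 2.200000
Periods per year m = 2; per-period yield y/m = 0.026500
Number of cashflows N = 4
Cashflows (t years, CF_t, discount factor 1/(1+y/m)^(m*t), PV):
  t = 0.5000: CF_t = 2.200000, DF = 0.974184, PV = 2.143205
  t = 1.0000: CF_t = 2.200000, DF = 0.949035, PV = 2.087876
  t = 1.5000: CF_t = 2.200000, DF = 0.924535, PV = 2.033976
  t = 2.0000: CF_t = 102.200000, DF = 0.900667, PV = 92.048154
Price P = sum_t PV_t = 98.313211
Convexity numerator sum_t t*(t + 1/m) * CF_t / (1+y/m)^(m*t + 2):
  t = 0.5000: term = 1.016988
  t = 1.0000: term = 2.972201
  t = 1.5000: term = 5.790941
  t = 2.0000: term = 436.784459
Convexity = (1/P) * sum = 446.564589 / 98.313211 = 4.542264

Answer: Convexity = 4.5423


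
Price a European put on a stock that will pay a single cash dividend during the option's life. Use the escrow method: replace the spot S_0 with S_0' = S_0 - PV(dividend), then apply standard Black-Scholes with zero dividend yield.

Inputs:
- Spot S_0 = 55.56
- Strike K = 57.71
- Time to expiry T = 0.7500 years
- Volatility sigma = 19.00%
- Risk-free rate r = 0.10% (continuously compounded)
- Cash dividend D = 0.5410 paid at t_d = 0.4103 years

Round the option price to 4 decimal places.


PV(D) = D * exp(-r * t_d) = 0.5410 * 0.99958978 = 0.54077807
S_0' = S_0 - PV(D) = 55.5600 - 0.54077807 = 55.01922193
d1 = (ln(S_0'/K) + (r + sigma^2/2)*T) / (sigma*sqrt(T)) = -0.20335100
d2 = d1 - sigma*sqrt(T) = -0.36789583
exp(-rT) = 0.99925028
N(-d1) = 0.58056965; N(-d2) = 0.64352454
P = K * exp(-rT) * N(-d2) - S_0' * N(-d1) = 57.7100 * 0.99925028 * 0.64352454 - 55.01922193 * 0.58056965 = 5.1675

Answer: Price = 5.1675


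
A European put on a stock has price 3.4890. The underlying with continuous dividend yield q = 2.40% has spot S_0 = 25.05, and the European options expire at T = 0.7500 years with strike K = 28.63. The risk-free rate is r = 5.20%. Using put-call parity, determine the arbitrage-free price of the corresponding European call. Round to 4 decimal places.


Answer: Call price = 0.5572

Derivation:
Put-call parity: C - P = S_0 * exp(-qT) - K * exp(-rT).
S_0 * exp(-qT) = 25.0500 * 0.98216103 = 24.60313386
K * exp(-rT) = 28.6300 * 0.96175071 = 27.53492280
C = P + S*exp(-qT) - K*exp(-rT)
C = 3.4890 + 24.60313386 - 27.53492280 = 0.5572


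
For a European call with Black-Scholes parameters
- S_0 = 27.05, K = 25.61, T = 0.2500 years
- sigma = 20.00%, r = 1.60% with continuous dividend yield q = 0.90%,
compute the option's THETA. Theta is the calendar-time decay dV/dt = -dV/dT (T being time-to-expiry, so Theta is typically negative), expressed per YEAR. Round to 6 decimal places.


d1 = 0.6145410508; d2 = 0.5145410508
phi(d1) = 0.3302950660; exp(-qT) = 0.9977525294; exp(-rT) = 0.9960079893
Theta = -S*exp(-qT)*phi(d1)*sigma/(2*sqrt(T)) - r*K*exp(-rT)*N(d2) + q*S*exp(-qT)*N(d1)
N(d1) = 0.7305710725; N(d2) = 0.6965631163; sqrt(T) = 0.5000000000
Term 1 = -27.0500 * 0.9977525294 * 0.3302950660 * 0.2000 / (2 * 0.5000000000) = -1.7828803101
Term 2 = -0.0160 * 25.6100 * 0.9960079893 * 0.6965631163 = -0.2842842881
Term 3 = 0.0090 * 27.0500 * 0.9977525294 * 0.7305710725 = 0.1774577980
Theta = -1.7828803101 + (-0.2842842881) + (0.1774577980) = -1.889707

Answer: Theta = -1.889707


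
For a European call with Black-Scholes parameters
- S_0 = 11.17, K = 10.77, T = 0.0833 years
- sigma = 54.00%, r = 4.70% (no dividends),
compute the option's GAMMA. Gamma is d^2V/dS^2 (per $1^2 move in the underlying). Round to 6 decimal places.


d1 = 0.3370305966; d2 = 0.1811772040
phi(d1) = 0.3769158429; exp(-qT) = 1.0000000000; exp(-rT) = 0.9960925540
Gamma = exp(-qT) * phi(d1) / (S * sigma * sqrt(T)) = 1.0000000000 * 0.3769158429 / (11.1700 * 0.5400 * 0.2886173938) = 0.216509

Answer: Gamma = 0.216509


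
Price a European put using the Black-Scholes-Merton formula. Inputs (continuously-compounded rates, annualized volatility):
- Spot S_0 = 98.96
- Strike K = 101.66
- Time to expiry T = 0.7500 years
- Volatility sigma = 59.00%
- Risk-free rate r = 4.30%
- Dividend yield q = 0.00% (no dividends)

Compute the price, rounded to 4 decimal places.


d1 = (ln(S/K) + (r - q + 0.5*sigma^2) * T) / (sigma * sqrt(T)) = 0.26591250
d2 = d1 - sigma * sqrt(T) = -0.24504249
exp(-rT) = 0.96826449; exp(-qT) = 1.00000000
P = K * exp(-rT) * N(-d2) - S_0 * exp(-qT) * N(-d1)
N(-d1) = 0.39515330; N(-d2) = 0.59678824
P = 101.6600 * 0.96826449 * 0.59678824 - 98.9600 * 1.00000000 * 0.39515330 = 19.6397

Answer: Price = 19.6397


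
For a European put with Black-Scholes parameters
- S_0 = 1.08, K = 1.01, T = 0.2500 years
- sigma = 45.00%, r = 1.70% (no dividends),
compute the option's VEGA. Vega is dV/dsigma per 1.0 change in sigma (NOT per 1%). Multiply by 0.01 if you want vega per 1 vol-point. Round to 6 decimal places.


Answer: Vega = 0.196472

Derivation:
d1 = 0.4292142679; d2 = 0.2042142679
phi(d1) = 0.3638363948; exp(-qT) = 1.0000000000; exp(-rT) = 0.9957590185
Vega = S * exp(-qT) * phi(d1) * sqrt(T) = 1.0800 * 1.0000000000 * 0.3638363948 * 0.5000000000 = 0.196472


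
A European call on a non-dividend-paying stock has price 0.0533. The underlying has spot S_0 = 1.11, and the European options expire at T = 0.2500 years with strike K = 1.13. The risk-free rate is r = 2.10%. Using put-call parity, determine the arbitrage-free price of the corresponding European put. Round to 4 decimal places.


Put-call parity: C - P = S_0 * exp(-qT) - K * exp(-rT).
S_0 * exp(-qT) = 1.1100 * 1.00000000 = 1.11000000
K * exp(-rT) = 1.1300 * 0.99476376 = 1.12408305
P = C - S*exp(-qT) + K*exp(-rT)
P = 0.0533 - 1.11000000 + 1.12408305 = 0.0674

Answer: Put price = 0.0674


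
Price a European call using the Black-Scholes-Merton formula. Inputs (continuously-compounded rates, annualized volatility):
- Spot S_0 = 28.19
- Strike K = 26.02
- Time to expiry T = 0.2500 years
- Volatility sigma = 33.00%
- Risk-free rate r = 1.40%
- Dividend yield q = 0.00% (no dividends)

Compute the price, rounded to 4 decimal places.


d1 = (ln(S/K) + (r - q + 0.5*sigma^2) * T) / (sigma * sqrt(T)) = 0.58917777
d2 = d1 - sigma * sqrt(T) = 0.42417777
exp(-rT) = 0.99650612; exp(-qT) = 1.00000000
C = S_0 * exp(-qT) * N(d1) - K * exp(-rT) * N(d2)
N(d1) = 0.72212899; N(d2) = 0.66428191
C = 28.1900 * 1.00000000 * 0.72212899 - 26.0200 * 0.99650612 * 0.66428191 = 3.1326

Answer: Price = 3.1326


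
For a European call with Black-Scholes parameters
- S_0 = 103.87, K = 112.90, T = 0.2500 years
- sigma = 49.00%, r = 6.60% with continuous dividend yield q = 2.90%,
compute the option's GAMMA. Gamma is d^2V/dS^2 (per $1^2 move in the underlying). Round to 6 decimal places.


Answer: Gamma = 0.015313

Derivation:
d1 = -0.1799994037; d2 = -0.4249994037
phi(d1) = 0.3925315252; exp(-qT) = 0.9927762179; exp(-rT) = 0.9836353794
Gamma = exp(-qT) * phi(d1) / (S * sigma * sqrt(T)) = 0.9927762179 * 0.3925315252 / (103.8700 * 0.4900 * 0.5000000000) = 0.015313


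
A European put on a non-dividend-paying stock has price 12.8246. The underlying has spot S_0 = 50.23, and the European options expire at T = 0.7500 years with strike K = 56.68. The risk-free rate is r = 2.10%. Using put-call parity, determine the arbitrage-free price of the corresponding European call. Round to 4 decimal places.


Put-call parity: C - P = S_0 * exp(-qT) - K * exp(-rT).
S_0 * exp(-qT) = 50.2300 * 1.00000000 = 50.23000000
K * exp(-rT) = 56.6800 * 0.98437338 = 55.79428333
C = P + S*exp(-qT) - K*exp(-rT)
C = 12.8246 + 50.23000000 - 55.79428333 = 7.2603

Answer: Call price = 7.2603


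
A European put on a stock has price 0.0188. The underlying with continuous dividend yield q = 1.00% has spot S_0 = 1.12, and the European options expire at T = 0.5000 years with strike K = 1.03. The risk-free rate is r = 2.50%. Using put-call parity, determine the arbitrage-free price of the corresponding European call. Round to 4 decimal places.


Answer: Call price = 0.1160

Derivation:
Put-call parity: C - P = S_0 * exp(-qT) - K * exp(-rT).
S_0 * exp(-qT) = 1.1200 * 0.99501248 = 1.11441398
K * exp(-rT) = 1.0300 * 0.98757780 = 1.01720513
C = P + S*exp(-qT) - K*exp(-rT)
C = 0.0188 + 1.11441398 - 1.01720513 = 0.1160


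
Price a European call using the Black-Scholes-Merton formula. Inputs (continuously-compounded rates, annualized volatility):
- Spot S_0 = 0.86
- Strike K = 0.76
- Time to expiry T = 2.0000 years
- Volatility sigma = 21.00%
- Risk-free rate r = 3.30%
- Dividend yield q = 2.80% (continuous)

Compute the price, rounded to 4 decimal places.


Answer: Price = 0.1497

Derivation:
d1 = (ln(S/K) + (r - q + 0.5*sigma^2) * T) / (sigma * sqrt(T)) = 0.59839402
d2 = d1 - sigma * sqrt(T) = 0.30140917
exp(-rT) = 0.93613086; exp(-qT) = 0.94553914
C = S_0 * exp(-qT) * N(d1) - K * exp(-rT) * N(d2)
N(d1) = 0.72521147; N(d2) = 0.61844875
C = 0.8600 * 0.94553914 * 0.72521147 - 0.7600 * 0.93613086 * 0.61844875 = 0.1497


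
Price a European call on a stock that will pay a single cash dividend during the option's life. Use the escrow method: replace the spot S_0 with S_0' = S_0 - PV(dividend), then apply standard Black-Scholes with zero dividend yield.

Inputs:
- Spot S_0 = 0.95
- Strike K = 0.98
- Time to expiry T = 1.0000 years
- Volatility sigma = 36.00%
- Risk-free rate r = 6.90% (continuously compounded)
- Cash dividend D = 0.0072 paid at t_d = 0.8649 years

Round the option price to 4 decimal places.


PV(D) = D * exp(-r * t_d) = 0.0072 * 0.94206774 = 0.00678289
S_0' = S_0 - PV(D) = 0.9500 - 0.00678289 = 0.94321711
d1 = (ln(S_0'/K) + (r + sigma^2/2)*T) / (sigma*sqrt(T)) = 0.26539978
d2 = d1 - sigma*sqrt(T) = -0.09460022
exp(-rT) = 0.93332668
N(d1) = 0.60464925; N(d2) = 0.46231619
C = S_0' * N(d1) - K * exp(-rT) * N(d2) = 0.94321711 * 0.60464925 - 0.9800 * 0.93332668 * 0.46231619 = 0.1475

Answer: Price = 0.1475


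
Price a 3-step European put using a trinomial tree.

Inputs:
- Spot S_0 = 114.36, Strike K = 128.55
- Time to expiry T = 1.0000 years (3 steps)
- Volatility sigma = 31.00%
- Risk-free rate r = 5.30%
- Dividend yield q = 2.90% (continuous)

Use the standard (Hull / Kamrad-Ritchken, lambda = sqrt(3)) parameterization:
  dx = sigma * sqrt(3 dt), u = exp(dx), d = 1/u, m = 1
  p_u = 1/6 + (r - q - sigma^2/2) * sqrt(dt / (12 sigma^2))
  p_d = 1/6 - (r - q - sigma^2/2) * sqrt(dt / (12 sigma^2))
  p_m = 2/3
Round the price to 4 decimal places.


dt = T/N = 0.333333; dx = sigma*sqrt(3*dt) = 0.310000
u = exp(dx) = 1.363425; d = 1/u = 0.733447
p_u = 0.153737, p_m = 0.666667, p_d = 0.179597
Discount per step: exp(-r*dt) = 0.982488
Stock lattice S(k, j) with j the centered position index:
  k=0: S(0,+0) = 114.3600
  k=1: S(1,-1) = 83.8770; S(1,+0) = 114.3600; S(1,+1) = 155.9213
  k=2: S(2,-2) = 61.5193; S(2,-1) = 83.8770; S(2,+0) = 114.3600; S(2,+1) = 155.9213; S(2,+2) = 212.5870
  k=3: S(3,-3) = 45.1212; S(3,-2) = 61.5193; S(3,-1) = 83.8770; S(3,+0) = 114.3600; S(3,+1) = 155.9213; S(3,+2) = 212.5870; S(3,+3) = 289.8465
Terminal payoffs V(N, j) = max(K - S_T, 0):
  V(3,-3) = 83.428838; V(3,-2) = 67.030674; V(3,-1) = 44.673006; V(3,+0) = 14.190000; V(3,+1) = 0.000000; V(3,+2) = 0.000000; V(3,+3) = 0.000000
Backward induction: V(k, j) = exp(-r*dt) * [p_u * V(k+1, j+1) + p_m * V(k+1, j) + p_d * V(k+1, j-1)]
  V(2,-2) = exp(-r*dt) * [p_u*44.673006 + p_m*67.030674 + p_d*83.428838] = 65.373349
  V(2,-1) = exp(-r*dt) * [p_u*14.190000 + p_m*44.673006 + p_d*67.030674] = 43.231476
  V(2,+0) = exp(-r*dt) * [p_u*0.000000 + p_m*14.190000 + p_d*44.673006] = 17.176972
  V(2,+1) = exp(-r*dt) * [p_u*0.000000 + p_m*0.000000 + p_d*14.190000] = 2.503850
  V(2,+2) = exp(-r*dt) * [p_u*0.000000 + p_m*0.000000 + p_d*0.000000] = 0.000000
  V(1,-1) = exp(-r*dt) * [p_u*17.176972 + p_m*43.231476 + p_d*65.373349] = 42.446013
  V(1,+0) = exp(-r*dt) * [p_u*2.503850 + p_m*17.176972 + p_d*43.231476] = 19.257247
  V(1,+1) = exp(-r*dt) * [p_u*0.000000 + p_m*2.503850 + p_d*17.176972] = 4.670910
  V(0,+0) = exp(-r*dt) * [p_u*4.670910 + p_m*19.257247 + p_d*42.446013] = 20.808537

Answer: Price = V(0,0) = 20.8085


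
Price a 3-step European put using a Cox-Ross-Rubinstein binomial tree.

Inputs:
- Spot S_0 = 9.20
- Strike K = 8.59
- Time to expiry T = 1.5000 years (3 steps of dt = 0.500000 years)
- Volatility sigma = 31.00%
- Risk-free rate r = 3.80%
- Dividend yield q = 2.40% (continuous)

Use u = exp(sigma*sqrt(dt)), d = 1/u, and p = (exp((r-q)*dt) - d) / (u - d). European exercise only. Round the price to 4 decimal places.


dt = T/N = 0.500000
u = exp(sigma*sqrt(dt)) = 1.245084; d = 1/u = 0.803159
p = (exp((r-q)*dt) - d) / (u - d) = 0.461313
Discount per step: exp(-r*dt) = 0.981179
Stock lattice S(k, i) with i counting down-moves:
  k=0: S(0,0) = 9.2000
  k=1: S(1,0) = 11.4548; S(1,1) = 7.3891
  k=2: S(2,0) = 14.2622; S(2,1) = 9.2000; S(2,2) = 5.9346
  k=3: S(3,0) = 17.7576; S(3,1) = 11.4548; S(3,2) = 7.3891; S(3,3) = 4.7664
Terminal payoffs V(N, i) = max(K - S_T, 0):
  V(3,0) = 0.000000; V(3,1) = 0.000000; V(3,2) = 1.200941; V(3,3) = 3.823586
Backward induction: V(k, i) = exp(-r*dt) * [p * V(k+1, i) + (1-p) * V(k+1, i+1)].
  V(2,0) = exp(-r*dt) * [p*0.000000 + (1-p)*0.000000] = 0.000000
  V(2,1) = exp(-r*dt) * [p*0.000000 + (1-p)*1.200941] = 0.634756
  V(2,2) = exp(-r*dt) * [p*1.200941 + (1-p)*3.823586] = 2.564534
  V(1,0) = exp(-r*dt) * [p*0.000000 + (1-p)*0.634756] = 0.335499
  V(1,1) = exp(-r*dt) * [p*0.634756 + (1-p)*2.564534] = 1.642791
  V(0,0) = exp(-r*dt) * [p*0.335499 + (1-p)*1.642791] = 1.020152

Answer: Price = V(0,0) = 1.0202


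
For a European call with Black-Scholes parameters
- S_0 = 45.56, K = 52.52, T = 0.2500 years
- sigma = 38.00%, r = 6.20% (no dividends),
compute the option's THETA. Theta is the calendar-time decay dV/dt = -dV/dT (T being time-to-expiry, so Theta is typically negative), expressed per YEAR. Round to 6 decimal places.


d1 = -0.5716521624; d2 = -0.7616521624
phi(d1) = 0.3388046367; exp(-qT) = 1.0000000000; exp(-rT) = 0.9846195068
Theta = -S*exp(-qT)*phi(d1)*sigma/(2*sqrt(T)) - r*K*exp(-rT)*N(d2) + q*S*exp(-qT)*N(d1)
N(d1) = 0.2837788246; N(d2) = 0.2231338168; sqrt(T) = 0.5000000000
Term 1 = -45.5600 * 1.0000000000 * 0.3388046367 * 0.3800 / (2 * 0.5000000000) = -5.8656569143
Term 2 = -0.0620 * 52.5200 * 0.9846195068 * 0.2231338168 = -0.7154021430
Term 3 = 0 (no dividend yield, q = 0)
Theta = -5.8656569143 + (-0.7154021430) + (0.0000000000) = -6.581059

Answer: Theta = -6.581059


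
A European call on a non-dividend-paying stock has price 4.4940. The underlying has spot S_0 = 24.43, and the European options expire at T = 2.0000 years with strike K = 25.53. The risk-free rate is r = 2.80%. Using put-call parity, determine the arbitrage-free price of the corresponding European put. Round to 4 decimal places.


Put-call parity: C - P = S_0 * exp(-qT) - K * exp(-rT).
S_0 * exp(-qT) = 24.4300 * 1.00000000 = 24.43000000
K * exp(-rT) = 25.5300 * 0.94553914 = 24.13961414
P = C - S*exp(-qT) + K*exp(-rT)
P = 4.4940 - 24.43000000 + 24.13961414 = 4.2036

Answer: Put price = 4.2036


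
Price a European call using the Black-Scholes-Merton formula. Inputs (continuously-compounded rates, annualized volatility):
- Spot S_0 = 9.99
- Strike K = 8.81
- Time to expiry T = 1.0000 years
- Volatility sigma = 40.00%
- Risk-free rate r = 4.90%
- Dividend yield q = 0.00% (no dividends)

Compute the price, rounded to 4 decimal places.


d1 = (ln(S/K) + (r - q + 0.5*sigma^2) * T) / (sigma * sqrt(T)) = 0.63674288
d2 = d1 - sigma * sqrt(T) = 0.23674288
exp(-rT) = 0.95218113; exp(-qT) = 1.00000000
C = S_0 * exp(-qT) * N(d1) - K * exp(-rT) * N(d2)
N(d1) = 0.73785383; N(d2) = 0.59357187
C = 9.9900 * 1.00000000 * 0.73785383 - 8.8100 * 0.95218113 * 0.59357187 = 2.3919

Answer: Price = 2.3919


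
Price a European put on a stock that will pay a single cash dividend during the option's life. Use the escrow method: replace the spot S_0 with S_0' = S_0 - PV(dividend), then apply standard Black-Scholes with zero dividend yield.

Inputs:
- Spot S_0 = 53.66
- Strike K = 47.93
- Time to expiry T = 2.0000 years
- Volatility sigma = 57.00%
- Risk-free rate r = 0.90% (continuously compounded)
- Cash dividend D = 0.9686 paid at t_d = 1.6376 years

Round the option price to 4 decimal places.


Answer: Price = 12.9497

Derivation:
PV(D) = D * exp(-r * t_d) = 0.9686 * 0.98536968 = 0.95442907
S_0' = S_0 - PV(D) = 53.6600 - 0.95442907 = 52.70557093
d1 = (ln(S_0'/K) + (r + sigma^2/2)*T) / (sigma*sqrt(T)) = 0.54320631
d2 = d1 - sigma*sqrt(T) = -0.26289542
exp(-rT) = 0.98216103
N(-d1) = 0.29349388; N(-d2) = 0.60368441
P = K * exp(-rT) * N(-d2) - S_0' * N(-d1) = 47.9300 * 0.98216103 * 0.60368441 - 52.70557093 * 0.29349388 = 12.9497


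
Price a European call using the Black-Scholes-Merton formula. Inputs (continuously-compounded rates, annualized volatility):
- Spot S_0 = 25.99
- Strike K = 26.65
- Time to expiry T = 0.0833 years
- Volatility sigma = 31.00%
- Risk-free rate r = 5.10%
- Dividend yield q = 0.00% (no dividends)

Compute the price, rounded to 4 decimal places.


Answer: Price = 0.6889

Derivation:
d1 = (ln(S/K) + (r - q + 0.5*sigma^2) * T) / (sigma * sqrt(T)) = -0.18806500
d2 = d1 - sigma * sqrt(T) = -0.27753639
exp(-rT) = 0.99576071; exp(-qT) = 1.00000000
C = S_0 * exp(-qT) * N(d1) - K * exp(-rT) * N(d2)
N(d1) = 0.42541285; N(d2) = 0.39068413
C = 25.9900 * 1.00000000 * 0.42541285 - 26.6500 * 0.99576071 * 0.39068413 = 0.6889


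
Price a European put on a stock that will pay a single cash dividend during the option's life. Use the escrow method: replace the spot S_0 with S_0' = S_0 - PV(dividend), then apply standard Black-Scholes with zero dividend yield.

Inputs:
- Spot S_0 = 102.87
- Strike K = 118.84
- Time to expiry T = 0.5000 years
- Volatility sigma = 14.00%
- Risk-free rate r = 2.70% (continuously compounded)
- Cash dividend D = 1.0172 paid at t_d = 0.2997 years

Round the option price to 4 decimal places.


PV(D) = D * exp(-r * t_d) = 1.0172 * 0.99194075 = 1.00900213
S_0' = S_0 - PV(D) = 102.8700 - 1.00900213 = 101.86099787
d1 = (ln(S_0'/K) + (r + sigma^2/2)*T) / (sigma*sqrt(T)) = -1.37147333
d2 = d1 - sigma*sqrt(T) = -1.47046828
exp(-rT) = 0.98659072
N(-d1) = 0.91488627; N(-d2) = 0.92928251
P = K * exp(-rT) * N(-d2) - S_0' * N(-d1) = 118.8400 * 0.98659072 * 0.92928251 - 101.86099787 * 0.91488627 = 15.7638

Answer: Price = 15.7638
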